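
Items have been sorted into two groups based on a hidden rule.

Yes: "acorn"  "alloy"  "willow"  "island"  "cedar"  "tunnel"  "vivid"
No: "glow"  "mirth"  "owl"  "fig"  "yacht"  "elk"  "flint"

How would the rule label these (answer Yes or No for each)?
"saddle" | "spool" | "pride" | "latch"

Yes, Yes, Yes, No

The rule appears to be: has ≥ 2 vowels.
"saddle" — 2 vowels, hence Yes. "spool" — 2 vowels, hence Yes. "pride" — 2 vowels, hence Yes. "latch" — 1 vowel, hence No.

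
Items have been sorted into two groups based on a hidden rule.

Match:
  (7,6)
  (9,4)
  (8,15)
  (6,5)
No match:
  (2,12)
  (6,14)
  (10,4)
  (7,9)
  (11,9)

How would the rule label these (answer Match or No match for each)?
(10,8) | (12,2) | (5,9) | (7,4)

No match, No match, No match, Match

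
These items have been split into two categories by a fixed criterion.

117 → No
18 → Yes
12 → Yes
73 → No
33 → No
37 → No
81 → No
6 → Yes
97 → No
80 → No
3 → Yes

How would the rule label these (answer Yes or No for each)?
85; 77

No, No

The distinguishing property — at most 18 — holds for all the 'Yes' cases and none of the 'No' cases.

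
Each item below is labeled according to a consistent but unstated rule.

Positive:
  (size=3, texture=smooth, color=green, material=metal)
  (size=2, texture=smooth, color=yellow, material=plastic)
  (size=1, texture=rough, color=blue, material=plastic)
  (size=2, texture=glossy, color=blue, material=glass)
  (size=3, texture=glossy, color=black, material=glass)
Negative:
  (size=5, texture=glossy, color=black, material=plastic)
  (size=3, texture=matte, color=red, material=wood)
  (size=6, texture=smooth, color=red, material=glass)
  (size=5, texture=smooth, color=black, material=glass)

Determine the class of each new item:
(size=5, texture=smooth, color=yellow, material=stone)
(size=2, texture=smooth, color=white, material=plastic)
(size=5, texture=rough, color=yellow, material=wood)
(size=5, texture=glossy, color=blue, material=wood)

Negative, Positive, Negative, Negative

One predicate separates the groups cleanly: color is not red AND size ≤ 3.
(size=5, texture=smooth, color=yellow, material=stone) → color is yellow, size = 5 → Negative. (size=2, texture=smooth, color=white, material=plastic) → color is white, size = 2 → Positive. (size=5, texture=rough, color=yellow, material=wood) → color is yellow, size = 5 → Negative. (size=5, texture=glossy, color=blue, material=wood) → color is blue, size = 5 → Negative.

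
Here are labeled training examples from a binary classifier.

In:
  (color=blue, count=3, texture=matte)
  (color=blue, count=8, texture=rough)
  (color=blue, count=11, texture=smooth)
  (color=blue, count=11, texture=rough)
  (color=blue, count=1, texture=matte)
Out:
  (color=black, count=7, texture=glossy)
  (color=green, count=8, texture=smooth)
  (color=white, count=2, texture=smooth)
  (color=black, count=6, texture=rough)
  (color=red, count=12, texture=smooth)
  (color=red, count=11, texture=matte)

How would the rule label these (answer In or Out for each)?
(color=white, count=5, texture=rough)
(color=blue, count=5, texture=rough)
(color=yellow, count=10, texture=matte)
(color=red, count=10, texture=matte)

Every 'In' example satisfies: color is blue. None of the 'Out' examples do.
Out: (color=white, count=5, texture=rough), since color is white.
In: (color=blue, count=5, texture=rough), since color is blue.
Out: (color=yellow, count=10, texture=matte), since color is yellow.
Out: (color=red, count=10, texture=matte), since color is red.

Out, In, Out, Out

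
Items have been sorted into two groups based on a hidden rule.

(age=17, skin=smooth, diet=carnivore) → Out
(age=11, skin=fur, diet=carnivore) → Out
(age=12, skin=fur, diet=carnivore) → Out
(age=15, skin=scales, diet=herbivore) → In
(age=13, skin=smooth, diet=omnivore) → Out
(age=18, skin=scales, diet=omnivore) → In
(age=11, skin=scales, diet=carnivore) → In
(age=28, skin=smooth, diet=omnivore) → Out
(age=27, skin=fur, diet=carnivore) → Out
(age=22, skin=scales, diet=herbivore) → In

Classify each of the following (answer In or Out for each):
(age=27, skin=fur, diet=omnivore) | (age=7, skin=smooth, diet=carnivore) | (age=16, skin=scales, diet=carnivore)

Out, Out, In

One predicate separates the groups cleanly: skin is scales.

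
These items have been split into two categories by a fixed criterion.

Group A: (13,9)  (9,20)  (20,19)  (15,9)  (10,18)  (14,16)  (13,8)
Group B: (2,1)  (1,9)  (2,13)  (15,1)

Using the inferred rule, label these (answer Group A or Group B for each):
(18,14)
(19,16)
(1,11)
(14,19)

A rule that fits every label: sum ≥ 21 — true of each 'Group A' example, false of each 'Group B' one.
(18,14) — 18+14 = 32, hence Group A. (19,16) — 19+16 = 35, hence Group A. (1,11) — 1+11 = 12, hence Group B. (14,19) — 14+19 = 33, hence Group A.

Group A, Group A, Group B, Group A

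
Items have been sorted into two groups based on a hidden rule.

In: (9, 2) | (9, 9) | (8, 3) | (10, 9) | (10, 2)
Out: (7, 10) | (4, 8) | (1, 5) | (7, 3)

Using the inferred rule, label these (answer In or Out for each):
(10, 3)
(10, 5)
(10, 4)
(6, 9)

All 'In' examples share one property — first ≥ 8 — and every 'Out' example lacks it.
(10, 3) → first 10 → In.
(10, 5) → first 10 → In.
(10, 4) → first 10 → In.
(6, 9) → first 6 → Out.

In, In, In, Out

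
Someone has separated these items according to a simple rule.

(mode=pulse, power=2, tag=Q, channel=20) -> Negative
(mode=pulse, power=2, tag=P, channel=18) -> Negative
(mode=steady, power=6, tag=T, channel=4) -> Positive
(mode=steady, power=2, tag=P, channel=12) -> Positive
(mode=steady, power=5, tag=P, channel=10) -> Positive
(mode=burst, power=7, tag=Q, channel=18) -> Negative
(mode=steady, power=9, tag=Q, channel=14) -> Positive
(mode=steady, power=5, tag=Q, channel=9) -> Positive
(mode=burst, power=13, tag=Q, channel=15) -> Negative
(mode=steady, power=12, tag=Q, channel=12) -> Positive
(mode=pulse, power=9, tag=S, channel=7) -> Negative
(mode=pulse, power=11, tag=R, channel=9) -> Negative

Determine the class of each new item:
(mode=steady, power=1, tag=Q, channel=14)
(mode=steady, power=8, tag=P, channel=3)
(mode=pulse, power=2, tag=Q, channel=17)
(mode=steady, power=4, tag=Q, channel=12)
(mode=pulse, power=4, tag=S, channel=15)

Positive, Positive, Negative, Positive, Negative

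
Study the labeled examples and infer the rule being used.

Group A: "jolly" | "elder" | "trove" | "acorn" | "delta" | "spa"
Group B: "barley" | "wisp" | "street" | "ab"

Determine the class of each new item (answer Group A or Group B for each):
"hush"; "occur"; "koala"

'Group A' ⟺ odd length.
"hush": length 4, fails this test → Group B.
"occur": length 5, passes → Group A.
"koala": length 5, passes → Group A.

Group B, Group A, Group A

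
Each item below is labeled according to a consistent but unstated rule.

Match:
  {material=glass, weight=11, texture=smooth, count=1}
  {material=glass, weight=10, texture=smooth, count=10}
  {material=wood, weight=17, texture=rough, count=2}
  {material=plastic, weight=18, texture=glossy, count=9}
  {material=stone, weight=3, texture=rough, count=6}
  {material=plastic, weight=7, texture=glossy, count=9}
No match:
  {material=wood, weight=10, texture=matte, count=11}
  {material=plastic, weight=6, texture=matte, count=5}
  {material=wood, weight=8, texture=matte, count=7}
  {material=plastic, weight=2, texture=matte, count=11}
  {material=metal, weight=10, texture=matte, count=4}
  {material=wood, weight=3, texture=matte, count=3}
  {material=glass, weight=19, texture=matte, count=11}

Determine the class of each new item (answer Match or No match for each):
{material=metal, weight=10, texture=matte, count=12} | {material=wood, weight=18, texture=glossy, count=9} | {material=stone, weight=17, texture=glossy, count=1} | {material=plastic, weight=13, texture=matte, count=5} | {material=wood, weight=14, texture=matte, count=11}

The distinguishing property — texture is not matte — holds for all the 'Match' cases and none of the 'No match' cases.
{material=metal, weight=10, texture=matte, count=12}: texture is matte — lacks this property, so No match. {material=wood, weight=18, texture=glossy, count=9}: texture is glossy — matches, so Match. {material=stone, weight=17, texture=glossy, count=1}: texture is glossy — matches, so Match. {material=plastic, weight=13, texture=matte, count=5}: texture is matte — lacks this property, so No match. {material=wood, weight=14, texture=matte, count=11}: texture is matte — lacks this property, so No match.

No match, Match, Match, No match, No match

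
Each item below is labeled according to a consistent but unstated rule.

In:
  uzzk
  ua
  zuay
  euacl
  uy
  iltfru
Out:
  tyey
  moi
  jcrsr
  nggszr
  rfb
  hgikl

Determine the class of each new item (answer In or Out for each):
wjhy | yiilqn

Out, Out

'In' ⟺ contains 'u'.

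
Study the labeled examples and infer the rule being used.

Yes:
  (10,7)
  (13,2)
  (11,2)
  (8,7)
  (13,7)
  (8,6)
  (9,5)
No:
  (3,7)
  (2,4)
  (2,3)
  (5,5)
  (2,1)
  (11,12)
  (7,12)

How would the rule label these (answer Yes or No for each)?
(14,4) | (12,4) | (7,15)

The rule appears to be: first > second AND sum ≥ 5.
(14,4): Yes (14 > 4, 14+4 = 18).
(12,4): Yes (12 > 4, 12+4 = 16).
(7,15): No (7 < 15, 7+15 = 22).

Yes, Yes, No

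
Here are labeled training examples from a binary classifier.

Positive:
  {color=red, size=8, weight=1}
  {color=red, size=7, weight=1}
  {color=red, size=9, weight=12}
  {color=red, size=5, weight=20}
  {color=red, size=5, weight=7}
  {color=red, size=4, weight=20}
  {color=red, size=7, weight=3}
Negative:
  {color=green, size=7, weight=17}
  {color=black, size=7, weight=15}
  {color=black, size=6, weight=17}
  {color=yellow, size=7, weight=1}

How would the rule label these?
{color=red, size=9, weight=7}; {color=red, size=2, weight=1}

Positive, Positive

One predicate separates the groups cleanly: color is red.
{color=red, size=9, weight=7}: color is red — qualifies, so Positive. {color=red, size=2, weight=1}: color is red — qualifies, so Positive.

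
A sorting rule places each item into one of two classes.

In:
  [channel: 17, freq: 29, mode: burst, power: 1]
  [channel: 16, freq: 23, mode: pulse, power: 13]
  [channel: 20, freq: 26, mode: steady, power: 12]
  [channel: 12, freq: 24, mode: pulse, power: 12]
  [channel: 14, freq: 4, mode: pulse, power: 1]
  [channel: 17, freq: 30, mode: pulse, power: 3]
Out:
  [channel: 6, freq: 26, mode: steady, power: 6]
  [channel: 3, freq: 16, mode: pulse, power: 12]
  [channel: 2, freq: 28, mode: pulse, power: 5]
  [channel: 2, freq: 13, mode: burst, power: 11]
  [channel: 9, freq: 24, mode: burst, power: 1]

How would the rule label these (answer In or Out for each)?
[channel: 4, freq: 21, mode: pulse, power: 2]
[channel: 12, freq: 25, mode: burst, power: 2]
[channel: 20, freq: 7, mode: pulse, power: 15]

Out, In, In

The simplest hypothesis consistent with all the labels is: channel ≥ 12.
[channel: 4, freq: 21, mode: pulse, power: 2] → channel = 4 → Out. [channel: 12, freq: 25, mode: burst, power: 2] → channel = 12 → In. [channel: 20, freq: 7, mode: pulse, power: 15] → channel = 20 → In.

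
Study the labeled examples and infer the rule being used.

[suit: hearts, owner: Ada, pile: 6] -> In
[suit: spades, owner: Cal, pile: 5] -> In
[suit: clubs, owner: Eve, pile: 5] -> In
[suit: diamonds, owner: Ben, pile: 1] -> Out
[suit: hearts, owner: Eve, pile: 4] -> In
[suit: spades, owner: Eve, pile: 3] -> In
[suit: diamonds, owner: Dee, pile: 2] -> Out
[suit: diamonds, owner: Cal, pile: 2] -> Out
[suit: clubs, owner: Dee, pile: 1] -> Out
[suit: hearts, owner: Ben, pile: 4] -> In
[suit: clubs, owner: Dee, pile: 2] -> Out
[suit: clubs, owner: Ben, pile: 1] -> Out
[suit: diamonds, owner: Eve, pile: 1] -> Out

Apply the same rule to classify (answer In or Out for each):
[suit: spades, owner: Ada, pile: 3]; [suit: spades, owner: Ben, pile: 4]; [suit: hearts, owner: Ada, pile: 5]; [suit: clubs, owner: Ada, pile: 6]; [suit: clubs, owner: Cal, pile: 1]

In, In, In, In, Out

The simplest hypothesis consistent with all the labels is: pile ≥ 3.
In: [suit: spades, owner: Ada, pile: 3], since pile = 3.
In: [suit: spades, owner: Ben, pile: 4], since pile = 4.
In: [suit: hearts, owner: Ada, pile: 5], since pile = 5.
In: [suit: clubs, owner: Ada, pile: 6], since pile = 6.
Out: [suit: clubs, owner: Cal, pile: 1], since pile = 1.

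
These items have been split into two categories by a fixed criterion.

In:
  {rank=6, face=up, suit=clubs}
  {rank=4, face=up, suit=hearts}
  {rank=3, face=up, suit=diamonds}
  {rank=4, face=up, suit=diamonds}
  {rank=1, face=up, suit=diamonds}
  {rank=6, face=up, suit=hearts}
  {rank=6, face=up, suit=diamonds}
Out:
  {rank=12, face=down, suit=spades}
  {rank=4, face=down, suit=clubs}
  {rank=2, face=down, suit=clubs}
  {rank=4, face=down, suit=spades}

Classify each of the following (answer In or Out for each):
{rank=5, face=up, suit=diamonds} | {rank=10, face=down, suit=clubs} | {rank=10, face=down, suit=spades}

The rule appears to be: face is up.
{rank=5, face=up, suit=diamonds}: In (face is up).
{rank=10, face=down, suit=clubs}: Out (face is down).
{rank=10, face=down, suit=spades}: Out (face is down).

In, Out, Out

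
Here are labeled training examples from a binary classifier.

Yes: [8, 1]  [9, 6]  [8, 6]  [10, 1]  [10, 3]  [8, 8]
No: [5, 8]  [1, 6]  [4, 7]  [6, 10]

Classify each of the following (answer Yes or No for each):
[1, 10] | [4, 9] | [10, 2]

The common property of the 'Yes' items is: first ≥ 7. No 'No' item has it.
[1, 10]: first 1 — doesn't qualify, so No.
[4, 9]: first 4 — doesn't qualify, so No.
[10, 2]: first 10 — fits, so Yes.

No, No, Yes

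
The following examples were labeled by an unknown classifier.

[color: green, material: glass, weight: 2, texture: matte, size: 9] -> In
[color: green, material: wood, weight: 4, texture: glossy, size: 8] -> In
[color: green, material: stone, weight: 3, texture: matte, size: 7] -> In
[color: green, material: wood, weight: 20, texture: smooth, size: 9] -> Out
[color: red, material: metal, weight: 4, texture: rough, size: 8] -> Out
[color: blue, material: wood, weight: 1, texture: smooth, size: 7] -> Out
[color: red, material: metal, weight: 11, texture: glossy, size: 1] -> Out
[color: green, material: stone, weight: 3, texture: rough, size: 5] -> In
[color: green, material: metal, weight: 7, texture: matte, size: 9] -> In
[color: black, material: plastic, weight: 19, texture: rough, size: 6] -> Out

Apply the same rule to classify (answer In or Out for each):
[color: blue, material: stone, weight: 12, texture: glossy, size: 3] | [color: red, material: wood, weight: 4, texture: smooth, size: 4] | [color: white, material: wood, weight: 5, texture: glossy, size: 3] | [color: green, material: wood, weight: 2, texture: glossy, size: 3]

Rule: color is green AND weight ≤ 7. This holds for each 'In' example and fails for each 'Out' one.
Out: [color: blue, material: stone, weight: 12, texture: glossy, size: 3], since color is blue, weight = 12. Out: [color: red, material: wood, weight: 4, texture: smooth, size: 4], since color is red, weight = 4. Out: [color: white, material: wood, weight: 5, texture: glossy, size: 3], since color is white, weight = 5. In: [color: green, material: wood, weight: 2, texture: glossy, size: 3], since color is green, weight = 2.

Out, Out, Out, In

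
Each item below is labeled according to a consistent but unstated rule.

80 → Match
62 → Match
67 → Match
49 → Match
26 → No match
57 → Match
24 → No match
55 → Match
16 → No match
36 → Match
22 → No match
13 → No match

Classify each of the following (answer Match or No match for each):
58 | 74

Match, Match

The classifier is using: at least 36.
Match: 58, since 58 ≥ 36. Match: 74, since 74 ≥ 36.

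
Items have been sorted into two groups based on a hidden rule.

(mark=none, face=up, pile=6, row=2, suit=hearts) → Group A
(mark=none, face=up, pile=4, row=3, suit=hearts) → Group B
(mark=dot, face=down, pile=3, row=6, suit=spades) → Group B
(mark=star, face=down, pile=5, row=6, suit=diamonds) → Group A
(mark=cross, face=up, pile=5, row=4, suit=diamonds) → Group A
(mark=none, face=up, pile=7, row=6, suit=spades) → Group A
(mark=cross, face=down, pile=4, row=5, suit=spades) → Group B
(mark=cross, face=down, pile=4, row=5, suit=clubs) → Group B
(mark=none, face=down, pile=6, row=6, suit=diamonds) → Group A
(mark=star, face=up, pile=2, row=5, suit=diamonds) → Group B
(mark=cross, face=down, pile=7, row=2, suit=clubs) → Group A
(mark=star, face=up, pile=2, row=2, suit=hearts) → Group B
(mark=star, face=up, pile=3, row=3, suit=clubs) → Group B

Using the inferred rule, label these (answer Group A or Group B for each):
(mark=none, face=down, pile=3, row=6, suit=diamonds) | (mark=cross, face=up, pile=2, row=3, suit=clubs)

Group B, Group B

Every 'Group A' example satisfies: pile ≥ 5. None of the 'Group B' examples do.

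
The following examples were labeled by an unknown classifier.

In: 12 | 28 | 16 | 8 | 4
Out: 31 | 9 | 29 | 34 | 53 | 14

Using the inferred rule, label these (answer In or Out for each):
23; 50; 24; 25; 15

Out, Out, In, Out, Out

All 'In' examples share one property — multiple of 4 — and every 'Out' example lacks it.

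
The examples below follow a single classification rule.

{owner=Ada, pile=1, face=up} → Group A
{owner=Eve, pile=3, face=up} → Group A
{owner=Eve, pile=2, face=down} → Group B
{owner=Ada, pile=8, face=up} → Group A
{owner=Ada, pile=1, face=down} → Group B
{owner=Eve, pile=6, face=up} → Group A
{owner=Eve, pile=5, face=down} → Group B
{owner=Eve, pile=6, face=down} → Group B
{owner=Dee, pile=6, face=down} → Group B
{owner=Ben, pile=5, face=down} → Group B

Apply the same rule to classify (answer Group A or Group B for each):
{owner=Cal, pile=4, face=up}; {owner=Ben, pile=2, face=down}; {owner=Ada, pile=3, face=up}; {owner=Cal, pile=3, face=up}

Comparing the two groups points to one rule — face is up.
{owner=Cal, pile=4, face=up} → face is up → Group A.
{owner=Ben, pile=2, face=down} → face is down → Group B.
{owner=Ada, pile=3, face=up} → face is up → Group A.
{owner=Cal, pile=3, face=up} → face is up → Group A.

Group A, Group B, Group A, Group A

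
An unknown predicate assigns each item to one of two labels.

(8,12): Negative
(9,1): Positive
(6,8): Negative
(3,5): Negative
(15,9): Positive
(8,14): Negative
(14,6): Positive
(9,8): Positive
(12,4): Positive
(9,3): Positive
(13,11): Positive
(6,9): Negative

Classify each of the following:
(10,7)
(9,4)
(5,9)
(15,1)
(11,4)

Positive, Positive, Negative, Positive, Positive

A rule that fits every label: first > second — true of each 'Positive' example, false of each 'Negative' one.
(10,7): 10 > 7 — qualifies, so Positive. (9,4): 9 > 4 — qualifies, so Positive. (5,9): 5 < 9 — fails the rule, so Negative. (15,1): 15 > 1 — qualifies, so Positive. (11,4): 11 > 4 — qualifies, so Positive.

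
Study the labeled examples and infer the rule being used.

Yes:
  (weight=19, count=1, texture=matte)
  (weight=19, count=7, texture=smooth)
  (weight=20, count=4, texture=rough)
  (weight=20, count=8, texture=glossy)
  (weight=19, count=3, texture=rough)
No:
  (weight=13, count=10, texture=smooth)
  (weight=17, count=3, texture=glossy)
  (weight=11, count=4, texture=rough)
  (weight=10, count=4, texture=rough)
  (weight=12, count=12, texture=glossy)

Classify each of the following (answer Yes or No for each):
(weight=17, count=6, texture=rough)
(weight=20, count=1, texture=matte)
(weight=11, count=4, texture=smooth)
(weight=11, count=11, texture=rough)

No, Yes, No, No

The simplest hypothesis consistent with all the labels is: weight ≥ 19.
No: (weight=17, count=6, texture=rough), since weight = 17.
Yes: (weight=20, count=1, texture=matte), since weight = 20.
No: (weight=11, count=4, texture=smooth), since weight = 11.
No: (weight=11, count=11, texture=rough), since weight = 11.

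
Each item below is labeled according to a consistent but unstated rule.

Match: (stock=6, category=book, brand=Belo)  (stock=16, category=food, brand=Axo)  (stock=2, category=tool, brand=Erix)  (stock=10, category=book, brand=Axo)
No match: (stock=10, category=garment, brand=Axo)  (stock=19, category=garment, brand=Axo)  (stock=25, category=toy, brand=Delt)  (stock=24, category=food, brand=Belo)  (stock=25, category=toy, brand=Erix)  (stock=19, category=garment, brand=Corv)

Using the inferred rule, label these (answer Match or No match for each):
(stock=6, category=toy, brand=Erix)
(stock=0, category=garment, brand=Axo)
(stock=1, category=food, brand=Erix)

Match, No match, Match

One predicate separates the groups cleanly: category is not garment AND stock ≤ 16.
(stock=6, category=toy, brand=Erix) → category is toy, stock = 6 → Match. (stock=0, category=garment, brand=Axo) → category is garment, stock = 0 → No match. (stock=1, category=food, brand=Erix) → category is food, stock = 1 → Match.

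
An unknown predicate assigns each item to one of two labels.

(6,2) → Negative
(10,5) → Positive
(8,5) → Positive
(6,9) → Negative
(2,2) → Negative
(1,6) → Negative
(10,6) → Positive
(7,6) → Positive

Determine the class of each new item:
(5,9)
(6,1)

The classifier is using: first ≥ 7.
(5,9) → first 5 → Negative. (6,1) → first 6 → Negative.

Negative, Negative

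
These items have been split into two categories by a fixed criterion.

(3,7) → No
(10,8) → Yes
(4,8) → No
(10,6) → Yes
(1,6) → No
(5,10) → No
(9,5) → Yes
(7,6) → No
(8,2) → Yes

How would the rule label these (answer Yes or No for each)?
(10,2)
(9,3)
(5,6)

Yes, Yes, No

A rule that fits every label: first ≥ 8 — true of each 'Yes' example, false of each 'No' one.
(10,2): Yes (first 10).
(9,3): Yes (first 9).
(5,6): No (first 5).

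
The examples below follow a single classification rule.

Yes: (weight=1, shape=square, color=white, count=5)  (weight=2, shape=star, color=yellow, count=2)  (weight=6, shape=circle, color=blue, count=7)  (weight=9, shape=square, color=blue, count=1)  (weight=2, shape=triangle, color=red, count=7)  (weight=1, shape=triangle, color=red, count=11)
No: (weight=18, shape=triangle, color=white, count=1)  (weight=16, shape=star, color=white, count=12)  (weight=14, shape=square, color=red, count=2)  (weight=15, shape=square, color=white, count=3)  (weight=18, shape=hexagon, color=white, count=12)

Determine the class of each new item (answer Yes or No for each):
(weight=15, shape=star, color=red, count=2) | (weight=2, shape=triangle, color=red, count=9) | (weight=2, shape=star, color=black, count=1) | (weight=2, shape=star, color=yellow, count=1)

No, Yes, Yes, Yes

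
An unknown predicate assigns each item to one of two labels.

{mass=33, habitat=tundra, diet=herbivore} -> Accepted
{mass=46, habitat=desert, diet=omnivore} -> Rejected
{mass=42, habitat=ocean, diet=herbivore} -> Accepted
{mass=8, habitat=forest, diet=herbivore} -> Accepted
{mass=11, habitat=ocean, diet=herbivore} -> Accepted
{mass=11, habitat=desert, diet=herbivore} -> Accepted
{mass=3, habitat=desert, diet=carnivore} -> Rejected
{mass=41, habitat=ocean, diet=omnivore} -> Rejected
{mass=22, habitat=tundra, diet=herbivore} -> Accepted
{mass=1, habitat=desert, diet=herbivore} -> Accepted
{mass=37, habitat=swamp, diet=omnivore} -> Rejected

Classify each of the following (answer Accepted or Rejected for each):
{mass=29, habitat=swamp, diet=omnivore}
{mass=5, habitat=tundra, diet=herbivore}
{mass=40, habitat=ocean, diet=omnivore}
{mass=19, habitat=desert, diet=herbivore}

Rejected, Accepted, Rejected, Accepted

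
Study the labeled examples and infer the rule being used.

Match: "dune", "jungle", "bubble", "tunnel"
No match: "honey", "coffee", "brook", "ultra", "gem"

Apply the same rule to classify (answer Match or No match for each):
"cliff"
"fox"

'Match' ⟺ even length AND contains 'u'.

No match, No match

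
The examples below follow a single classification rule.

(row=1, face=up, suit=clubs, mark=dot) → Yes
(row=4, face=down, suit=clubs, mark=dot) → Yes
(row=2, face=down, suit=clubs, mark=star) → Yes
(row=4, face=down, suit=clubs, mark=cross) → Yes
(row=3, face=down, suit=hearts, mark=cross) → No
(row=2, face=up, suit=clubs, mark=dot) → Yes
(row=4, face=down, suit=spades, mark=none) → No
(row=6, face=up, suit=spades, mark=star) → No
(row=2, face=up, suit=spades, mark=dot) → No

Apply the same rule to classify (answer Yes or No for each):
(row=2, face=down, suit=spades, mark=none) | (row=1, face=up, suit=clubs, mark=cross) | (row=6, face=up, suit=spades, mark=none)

The common property of the 'Yes' items is: suit is clubs. No 'No' item has it.
(row=2, face=down, suit=spades, mark=none): suit is spades — doesn't qualify, so No. (row=1, face=up, suit=clubs, mark=cross): suit is clubs — meets the rule, so Yes. (row=6, face=up, suit=spades, mark=none): suit is spades — doesn't qualify, so No.

No, Yes, No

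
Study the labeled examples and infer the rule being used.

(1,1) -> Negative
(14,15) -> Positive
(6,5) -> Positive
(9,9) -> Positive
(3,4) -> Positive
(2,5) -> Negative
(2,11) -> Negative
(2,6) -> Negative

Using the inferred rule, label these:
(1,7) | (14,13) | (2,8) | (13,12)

Negative, Positive, Negative, Positive

The rule appears to be: first ≥ 3.
(1,7): first 1, does not pass → Negative.
(14,13): first 14, matches → Positive.
(2,8): first 2, does not pass → Negative.
(13,12): first 13, matches → Positive.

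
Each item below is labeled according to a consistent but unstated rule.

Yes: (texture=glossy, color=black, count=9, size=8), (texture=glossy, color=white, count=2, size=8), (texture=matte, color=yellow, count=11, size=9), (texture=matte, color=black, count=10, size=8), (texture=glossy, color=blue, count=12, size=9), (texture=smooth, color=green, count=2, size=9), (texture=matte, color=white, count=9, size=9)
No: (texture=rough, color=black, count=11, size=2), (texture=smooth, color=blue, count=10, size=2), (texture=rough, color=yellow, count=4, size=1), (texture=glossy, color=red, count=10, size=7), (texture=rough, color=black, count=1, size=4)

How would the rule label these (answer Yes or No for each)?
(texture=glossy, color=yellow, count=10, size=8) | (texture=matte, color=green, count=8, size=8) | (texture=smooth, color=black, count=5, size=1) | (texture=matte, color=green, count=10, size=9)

Yes, Yes, No, Yes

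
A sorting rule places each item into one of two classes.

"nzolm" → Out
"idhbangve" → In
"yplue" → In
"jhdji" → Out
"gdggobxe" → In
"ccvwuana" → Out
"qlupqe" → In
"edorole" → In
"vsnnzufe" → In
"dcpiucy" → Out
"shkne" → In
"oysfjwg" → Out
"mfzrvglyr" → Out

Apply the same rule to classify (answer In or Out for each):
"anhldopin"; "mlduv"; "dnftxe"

The rule appears to be: contains 'e'.
Out: "anhldopin", since no 'e'. Out: "mlduv", since no 'e'. In: "dnftxe", since has 'e'.

Out, Out, In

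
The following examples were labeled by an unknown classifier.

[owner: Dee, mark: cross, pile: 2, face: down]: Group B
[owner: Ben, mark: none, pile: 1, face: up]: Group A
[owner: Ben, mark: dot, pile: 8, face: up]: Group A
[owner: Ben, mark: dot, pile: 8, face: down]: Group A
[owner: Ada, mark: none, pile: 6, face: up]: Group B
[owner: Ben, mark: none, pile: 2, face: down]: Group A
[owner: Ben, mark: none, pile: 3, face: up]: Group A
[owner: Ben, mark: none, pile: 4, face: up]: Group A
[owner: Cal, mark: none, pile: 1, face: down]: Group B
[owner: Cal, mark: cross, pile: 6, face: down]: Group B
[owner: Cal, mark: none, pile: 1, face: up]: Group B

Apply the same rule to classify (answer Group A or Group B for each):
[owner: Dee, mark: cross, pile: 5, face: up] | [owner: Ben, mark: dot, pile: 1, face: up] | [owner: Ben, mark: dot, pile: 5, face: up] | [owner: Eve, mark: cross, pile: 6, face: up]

Group B, Group A, Group A, Group B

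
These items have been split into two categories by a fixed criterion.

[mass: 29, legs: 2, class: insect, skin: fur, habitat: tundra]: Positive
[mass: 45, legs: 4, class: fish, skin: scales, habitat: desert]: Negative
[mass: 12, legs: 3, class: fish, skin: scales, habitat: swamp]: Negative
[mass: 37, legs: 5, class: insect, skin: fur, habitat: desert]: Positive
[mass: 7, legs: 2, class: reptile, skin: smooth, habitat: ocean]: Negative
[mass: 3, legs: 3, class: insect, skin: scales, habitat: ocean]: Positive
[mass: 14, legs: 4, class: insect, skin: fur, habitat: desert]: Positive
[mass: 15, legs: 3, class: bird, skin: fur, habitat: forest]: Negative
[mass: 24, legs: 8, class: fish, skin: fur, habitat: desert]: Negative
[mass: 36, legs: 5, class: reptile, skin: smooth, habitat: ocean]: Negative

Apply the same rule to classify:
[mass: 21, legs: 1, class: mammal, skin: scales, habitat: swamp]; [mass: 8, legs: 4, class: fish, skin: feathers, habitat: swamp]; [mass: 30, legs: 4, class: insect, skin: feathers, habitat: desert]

'Positive' ⟺ class is insect.
[mass: 21, legs: 1, class: mammal, skin: scales, habitat: swamp]: class is mammal, doesn't qualify → Negative. [mass: 8, legs: 4, class: fish, skin: feathers, habitat: swamp]: class is fish, doesn't qualify → Negative. [mass: 30, legs: 4, class: insect, skin: feathers, habitat: desert]: class is insect, meets the rule → Positive.

Negative, Negative, Positive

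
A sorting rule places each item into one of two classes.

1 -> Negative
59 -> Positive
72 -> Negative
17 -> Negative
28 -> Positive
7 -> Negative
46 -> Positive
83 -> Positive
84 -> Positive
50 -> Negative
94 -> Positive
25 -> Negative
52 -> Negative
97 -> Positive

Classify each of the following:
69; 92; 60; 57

The rule appears to be: digit sum ≥ 10.
Positive: 69, since digit sum 6+9 = 15. Positive: 92, since digit sum 9+2 = 11. Negative: 60, since digit sum 6+0 = 6. Positive: 57, since digit sum 5+7 = 12.

Positive, Positive, Negative, Positive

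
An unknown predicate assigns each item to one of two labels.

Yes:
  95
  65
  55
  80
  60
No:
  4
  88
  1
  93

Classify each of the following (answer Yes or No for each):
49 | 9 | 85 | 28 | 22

No, No, Yes, No, No

The simplest hypothesis consistent with all the labels is: multiple of 5.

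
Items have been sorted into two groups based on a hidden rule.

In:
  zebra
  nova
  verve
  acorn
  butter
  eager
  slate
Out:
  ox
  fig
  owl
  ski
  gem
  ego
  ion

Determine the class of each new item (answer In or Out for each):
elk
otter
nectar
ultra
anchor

Every 'In' example satisfies: length ≥ 4. None of the 'Out' examples do.
Out: elk, since length 3.
In: otter, since length 5.
In: nectar, since length 6.
In: ultra, since length 5.
In: anchor, since length 6.

Out, In, In, In, In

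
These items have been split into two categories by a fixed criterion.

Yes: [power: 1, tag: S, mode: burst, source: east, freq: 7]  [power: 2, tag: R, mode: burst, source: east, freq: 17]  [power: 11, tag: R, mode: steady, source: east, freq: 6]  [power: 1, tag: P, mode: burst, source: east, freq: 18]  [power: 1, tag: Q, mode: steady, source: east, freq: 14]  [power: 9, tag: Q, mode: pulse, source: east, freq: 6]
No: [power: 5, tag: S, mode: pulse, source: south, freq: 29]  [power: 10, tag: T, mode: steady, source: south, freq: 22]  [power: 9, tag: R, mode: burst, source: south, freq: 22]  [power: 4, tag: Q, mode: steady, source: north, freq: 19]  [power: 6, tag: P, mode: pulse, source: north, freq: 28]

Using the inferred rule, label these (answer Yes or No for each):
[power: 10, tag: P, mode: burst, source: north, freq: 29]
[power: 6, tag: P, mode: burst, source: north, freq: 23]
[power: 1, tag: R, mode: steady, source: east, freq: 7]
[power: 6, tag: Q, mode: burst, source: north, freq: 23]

'Yes' ⟺ source is east.
No: [power: 10, tag: P, mode: burst, source: north, freq: 29], since source is north.
No: [power: 6, tag: P, mode: burst, source: north, freq: 23], since source is north.
Yes: [power: 1, tag: R, mode: steady, source: east, freq: 7], since source is east.
No: [power: 6, tag: Q, mode: burst, source: north, freq: 23], since source is north.

No, No, Yes, No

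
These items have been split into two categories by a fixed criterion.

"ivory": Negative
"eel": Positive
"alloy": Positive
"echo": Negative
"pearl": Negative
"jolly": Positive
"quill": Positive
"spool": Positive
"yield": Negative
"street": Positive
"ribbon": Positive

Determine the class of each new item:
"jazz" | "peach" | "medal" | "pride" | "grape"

Positive, Negative, Negative, Negative, Negative

The classifier is using: has a double letter.
"jazz": Positive ('zz' doubled).
"peach": Negative (no doubled letter).
"medal": Negative (no doubled letter).
"pride": Negative (no doubled letter).
"grape": Negative (no doubled letter).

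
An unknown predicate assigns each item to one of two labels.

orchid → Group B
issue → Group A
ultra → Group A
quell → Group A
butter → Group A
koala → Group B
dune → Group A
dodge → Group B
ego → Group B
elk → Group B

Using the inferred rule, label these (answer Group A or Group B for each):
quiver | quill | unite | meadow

'Group A' ⟺ contains 'u'.
quiver: has 'u', fits → Group A.
quill: has 'u', fits → Group A.
unite: has 'u', fits → Group A.
meadow: no 'u', doesn't match → Group B.

Group A, Group A, Group A, Group B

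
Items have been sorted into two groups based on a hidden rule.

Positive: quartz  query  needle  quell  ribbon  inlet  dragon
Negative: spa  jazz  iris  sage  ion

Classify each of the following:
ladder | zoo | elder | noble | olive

Positive, Negative, Positive, Positive, Positive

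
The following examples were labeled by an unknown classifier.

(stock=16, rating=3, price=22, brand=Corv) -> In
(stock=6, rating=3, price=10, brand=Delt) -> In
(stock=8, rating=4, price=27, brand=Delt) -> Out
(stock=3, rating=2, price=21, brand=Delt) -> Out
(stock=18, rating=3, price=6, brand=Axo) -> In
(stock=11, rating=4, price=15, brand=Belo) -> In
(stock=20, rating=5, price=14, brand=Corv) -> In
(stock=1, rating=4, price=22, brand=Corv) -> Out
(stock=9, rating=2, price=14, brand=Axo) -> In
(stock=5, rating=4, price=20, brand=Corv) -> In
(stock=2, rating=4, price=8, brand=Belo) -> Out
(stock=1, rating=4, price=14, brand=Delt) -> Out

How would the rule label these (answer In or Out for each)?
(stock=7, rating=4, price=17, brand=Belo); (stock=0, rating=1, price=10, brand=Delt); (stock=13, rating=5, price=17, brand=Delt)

In, Out, In

The rule appears to be: stock ≥ 5 AND price ≤ 22.
In: (stock=7, rating=4, price=17, brand=Belo), since stock = 7, price = 17. Out: (stock=0, rating=1, price=10, brand=Delt), since stock = 0, price = 10. In: (stock=13, rating=5, price=17, brand=Delt), since stock = 13, price = 17.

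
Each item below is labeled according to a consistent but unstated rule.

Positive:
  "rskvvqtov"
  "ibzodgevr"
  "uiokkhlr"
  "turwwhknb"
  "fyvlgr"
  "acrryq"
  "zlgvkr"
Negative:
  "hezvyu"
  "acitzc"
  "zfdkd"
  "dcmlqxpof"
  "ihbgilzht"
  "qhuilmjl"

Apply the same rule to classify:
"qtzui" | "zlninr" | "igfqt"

Negative, Positive, Negative

The simplest hypothesis consistent with all the labels is: contains 'r'.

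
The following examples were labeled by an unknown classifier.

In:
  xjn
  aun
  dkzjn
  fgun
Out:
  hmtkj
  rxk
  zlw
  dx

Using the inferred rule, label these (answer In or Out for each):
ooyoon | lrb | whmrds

In, Out, Out

'In' ⟺ contains 'n'.
ooyoon → has 'n' → In. lrb → no 'n' → Out. whmrds → no 'n' → Out.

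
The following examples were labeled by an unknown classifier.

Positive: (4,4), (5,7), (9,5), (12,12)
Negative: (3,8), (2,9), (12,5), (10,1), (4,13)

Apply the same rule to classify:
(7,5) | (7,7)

All 'Positive' examples share one property — sum is even — and every 'Negative' example lacks it.
(7,5): Positive (7+5 = 12). (7,7): Positive (7+7 = 14).

Positive, Positive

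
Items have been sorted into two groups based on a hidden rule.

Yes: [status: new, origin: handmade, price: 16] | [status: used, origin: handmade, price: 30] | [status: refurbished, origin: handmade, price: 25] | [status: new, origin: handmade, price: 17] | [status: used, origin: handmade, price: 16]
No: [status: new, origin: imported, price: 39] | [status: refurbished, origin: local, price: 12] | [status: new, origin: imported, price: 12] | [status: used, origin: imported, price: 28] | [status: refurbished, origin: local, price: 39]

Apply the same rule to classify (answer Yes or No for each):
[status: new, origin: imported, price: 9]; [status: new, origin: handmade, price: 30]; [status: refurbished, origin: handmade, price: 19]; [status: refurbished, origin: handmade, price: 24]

No, Yes, Yes, Yes

A rule that fits every label: origin is handmade — true of each 'Yes' example, false of each 'No' one.
[status: new, origin: imported, price: 9] — origin is imported, hence No. [status: new, origin: handmade, price: 30] — origin is handmade, hence Yes. [status: refurbished, origin: handmade, price: 19] — origin is handmade, hence Yes. [status: refurbished, origin: handmade, price: 24] — origin is handmade, hence Yes.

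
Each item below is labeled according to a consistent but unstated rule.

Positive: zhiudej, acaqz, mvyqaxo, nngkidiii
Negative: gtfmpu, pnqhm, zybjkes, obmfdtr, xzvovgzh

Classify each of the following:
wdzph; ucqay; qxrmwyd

The rule appears to be: has ≥ 2 vowels.
wdzph: Negative (0 vowels).
ucqay: Positive (2 vowels).
qxrmwyd: Negative (0 vowels).

Negative, Positive, Negative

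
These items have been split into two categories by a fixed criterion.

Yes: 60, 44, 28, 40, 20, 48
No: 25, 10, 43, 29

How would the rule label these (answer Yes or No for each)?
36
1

The distinguishing property — multiple of 4 — holds for all the 'Yes' cases and none of the 'No' cases.
Yes: 36, since 36 = 4·9. No: 1, since 1 = 4·0 + 1.

Yes, No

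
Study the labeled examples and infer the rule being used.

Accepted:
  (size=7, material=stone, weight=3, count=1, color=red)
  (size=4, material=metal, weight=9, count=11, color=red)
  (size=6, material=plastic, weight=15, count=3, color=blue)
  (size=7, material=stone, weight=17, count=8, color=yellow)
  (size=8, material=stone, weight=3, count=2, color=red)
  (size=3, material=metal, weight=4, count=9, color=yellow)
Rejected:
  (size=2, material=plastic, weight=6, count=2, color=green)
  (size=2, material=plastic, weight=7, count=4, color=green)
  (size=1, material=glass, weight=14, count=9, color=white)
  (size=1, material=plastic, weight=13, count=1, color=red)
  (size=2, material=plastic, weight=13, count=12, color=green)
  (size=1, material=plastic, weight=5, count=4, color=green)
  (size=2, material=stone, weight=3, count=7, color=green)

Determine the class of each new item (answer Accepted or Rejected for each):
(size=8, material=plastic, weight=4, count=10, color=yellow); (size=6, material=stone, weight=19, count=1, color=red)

Accepted, Accepted

One predicate separates the groups cleanly: size ≥ 3.
Accepted: (size=8, material=plastic, weight=4, count=10, color=yellow), since size = 8.
Accepted: (size=6, material=stone, weight=19, count=1, color=red), since size = 6.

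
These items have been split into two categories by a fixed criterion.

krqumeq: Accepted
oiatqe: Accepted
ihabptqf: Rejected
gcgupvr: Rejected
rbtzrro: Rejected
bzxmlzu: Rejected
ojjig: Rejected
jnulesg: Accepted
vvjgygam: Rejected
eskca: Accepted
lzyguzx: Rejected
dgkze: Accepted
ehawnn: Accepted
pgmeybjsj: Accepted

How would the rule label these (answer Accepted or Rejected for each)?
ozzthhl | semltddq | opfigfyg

Rejected, Accepted, Rejected

One predicate separates the groups cleanly: contains 'e'.
ozzthhl — no 'e', hence Rejected. semltddq — has 'e', hence Accepted. opfigfyg — no 'e', hence Rejected.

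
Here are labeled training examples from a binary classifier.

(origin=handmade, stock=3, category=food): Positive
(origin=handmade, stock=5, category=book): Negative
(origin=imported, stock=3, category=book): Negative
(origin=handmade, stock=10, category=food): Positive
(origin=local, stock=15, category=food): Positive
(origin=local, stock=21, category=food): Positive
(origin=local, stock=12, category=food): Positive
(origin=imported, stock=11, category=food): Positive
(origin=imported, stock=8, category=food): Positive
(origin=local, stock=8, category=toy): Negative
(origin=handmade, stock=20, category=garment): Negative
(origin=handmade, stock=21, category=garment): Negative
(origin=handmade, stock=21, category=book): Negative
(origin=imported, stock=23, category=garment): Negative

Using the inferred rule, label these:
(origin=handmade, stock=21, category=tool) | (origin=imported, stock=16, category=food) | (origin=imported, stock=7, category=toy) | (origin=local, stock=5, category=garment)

Checking candidate rules against both groups, what survives is: category is food.
(origin=handmade, stock=21, category=tool): category is tool, does not satisfy this → Negative. (origin=imported, stock=16, category=food): category is food, checks out → Positive. (origin=imported, stock=7, category=toy): category is toy, does not satisfy this → Negative. (origin=local, stock=5, category=garment): category is garment, does not satisfy this → Negative.

Negative, Positive, Negative, Negative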